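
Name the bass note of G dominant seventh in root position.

G dominant seventh is G–B–D–F. Root position places the root in the bass: G.

G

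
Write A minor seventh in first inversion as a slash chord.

First inversion of A minor seventh has the third (C) in the bass. As a slash chord: Am7/C.

Am7/C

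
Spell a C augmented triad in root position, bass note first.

C augmented is C–E–G#. Root position puts the root (C) in the bass, with the remaining tones above: C, E, G#.

C, E, G#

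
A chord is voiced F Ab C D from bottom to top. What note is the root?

D

Reordering F, Ab, C, D into stacked thirds gives D–F–Ab–C; the bottom of that stack, D, is the root.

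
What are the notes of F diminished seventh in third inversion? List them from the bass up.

Ebb, F, Ab, Cb

The chord tones are F–Ab–Cb–Ebb. With the seventh (Ebb) lowest for third inversion: Ebb, F, Ab, Cb.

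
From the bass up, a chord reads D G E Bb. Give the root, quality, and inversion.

Reducing to letter names: D, G, E, Bb. These stack in thirds as E–G–Bb–D — an E half-diminished seventh chord.
D is the seventh of E half-diminished seventh; seventh in the bass means third inversion (figured bass 4/2).

E half-diminished seventh, third inversion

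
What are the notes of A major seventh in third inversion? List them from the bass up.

G#, A, C#, E

A major seventh is A–C#–E–G#. Third inversion puts the seventh (G#) in the bass, with the remaining tones above: G#, A, C#, E.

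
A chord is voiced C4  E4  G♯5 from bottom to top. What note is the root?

The distinct letter names are C, E, G#. Arranged as a stack of thirds they read C–E–G#, so C is the root (a C augmented triad).

C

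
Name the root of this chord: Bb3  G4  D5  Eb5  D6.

Eb

The distinct letter names are Bb, G, D, Eb. Arranged as a stack of thirds they read Eb–G–Bb–D, so Eb is the root (an Eb major seventh chord).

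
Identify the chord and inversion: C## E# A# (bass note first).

A# major, first inversion

Reducing to letter names: C##, E#, A#. These stack in thirds as A#–C##–E# — an A# major triad.
With the third (C##) in the bass, the chord is in first inversion (figured bass 6).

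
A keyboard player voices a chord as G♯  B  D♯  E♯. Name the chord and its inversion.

E# half-diminished seventh, first inversion

Reducing to letter names: G#, B, D#, E#. These stack in thirds as E#–G#–B–D# — an E# half-diminished seventh chord.
G# is the third of E# half-diminished seventh; third in the bass means first inversion (figured bass 6/5).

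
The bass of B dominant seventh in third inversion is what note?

A

B dominant seventh is B–D#–F#–A. Third inversion places the seventh in the bass: A.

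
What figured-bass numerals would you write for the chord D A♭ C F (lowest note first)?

7

The notes D, Ab, C, F stack in thirds as D–F–Ab–C — a D half-diminished seventh chord. The bass D is the root, so this is root position: figured 7.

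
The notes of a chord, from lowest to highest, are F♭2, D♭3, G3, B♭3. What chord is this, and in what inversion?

G diminished seventh, third inversion

The pitch classes Fb, Db, G, Bb arrange in thirds as G–Bb–Db–Fb: a G diminished seventh chord.
Fb is the seventh of G diminished seventh; seventh in the bass means third inversion (figured bass 4/2).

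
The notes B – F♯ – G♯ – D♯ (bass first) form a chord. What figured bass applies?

The notes B, F#, G#, D# stack in thirds as G#–B–D#–F# — a G# minor seventh chord. The bass B is the third, so this is first inversion: figured 6/5.

6/5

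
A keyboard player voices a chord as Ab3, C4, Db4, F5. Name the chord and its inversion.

Reducing to letter names: Ab, C, Db, F. These stack in thirds as Db–F–Ab–C — a Db major seventh chord.
The lowest note is Ab, the fifth of the chord, so this is second inversion (figured bass 4/3).

Db major seventh, second inversion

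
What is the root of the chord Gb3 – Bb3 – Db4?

The distinct letter names are Gb, Bb, Db. Arranged as a stack of thirds they read Gb–Bb–Db, so Gb is the root (a Gb major triad).

Gb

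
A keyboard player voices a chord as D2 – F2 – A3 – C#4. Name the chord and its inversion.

D minor-major seventh, root position

Reducing to letter names: D, F, A, C#. These stack in thirds as D–F–A–C# — a D minor-major seventh chord.
D is the root of D minor-major seventh; root in the bass means root position (figured bass 7).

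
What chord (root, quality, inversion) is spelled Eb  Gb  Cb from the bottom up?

Cb major, first inversion

The distinct note names are Eb, Gb, Cb. Stacked in thirds they read Cb–Eb–Gb, which is a major triad on Cb.
Eb is the third of Cb major; third in the bass means first inversion (figured bass 6).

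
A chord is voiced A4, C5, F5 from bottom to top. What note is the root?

The distinct letter names are A, C, F. Arranged as a stack of thirds they read F–A–C, so F is the root (an F major triad).

F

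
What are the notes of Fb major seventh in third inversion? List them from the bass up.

Eb, Fb, Ab, Cb

The chord tones are Fb–Ab–Cb–Eb. With the seventh (Eb) lowest for third inversion: Eb, Fb, Ab, Cb.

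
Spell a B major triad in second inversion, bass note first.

F#, B, D#

The chord tones are B–D#–F#. With the fifth (F#) lowest for second inversion: F#, B, D#.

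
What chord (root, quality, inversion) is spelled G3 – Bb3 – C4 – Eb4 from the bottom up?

The distinct note names are G, Bb, C, Eb. Stacked in thirds they read C–Eb–G–Bb, which is a minor seventh chord on C.
With the fifth (G) in the bass, the chord is in second inversion (figured bass 4/3).

C minor seventh, second inversion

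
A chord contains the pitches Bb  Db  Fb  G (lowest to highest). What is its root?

Reordering Bb, Db, Fb, G into stacked thirds gives G–Bb–Db–Fb; the bottom of that stack, G, is the root.

G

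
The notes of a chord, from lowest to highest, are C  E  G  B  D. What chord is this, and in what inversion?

The pitch classes C, E, G, B, D arrange in thirds as C–E–G–B–D: a C major ninth chord.
C is the root of C major ninth; root in the bass means root position.

C major ninth, root position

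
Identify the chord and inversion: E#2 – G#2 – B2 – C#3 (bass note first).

The pitch classes E#, G#, B, C# arrange in thirds as C#–E#–G#–B: a C# dominant seventh chord.
The lowest note is E#, the third of the chord, so this is first inversion (figured bass 6/5).

C# dominant seventh, first inversion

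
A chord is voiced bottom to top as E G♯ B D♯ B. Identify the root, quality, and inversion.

The distinct note names are E, G#, B, D#. Stacked in thirds they read E–G#–B–D#, which is a major seventh chord on E.
With the root (E) in the bass, the chord is in root position (figured bass 7).

E major seventh, root position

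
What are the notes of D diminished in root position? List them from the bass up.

D, F, Ab

Spelling D diminished: D–F–Ab. In root position the root is bass, giving D, F, Ab from the bottom.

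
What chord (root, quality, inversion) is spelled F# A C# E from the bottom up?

F# minor seventh, root position

The pitch classes F#, A, C#, E arrange in thirds as F#–A–C#–E: an F# minor seventh chord.
F# is the root of F# minor seventh; root in the bass means root position (figured bass 7).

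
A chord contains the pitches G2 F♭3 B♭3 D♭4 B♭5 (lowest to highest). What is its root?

G

Reordering G, Fb, Bb, Db into stacked thirds gives G–Bb–Db–Fb; the bottom of that stack, G, is the root.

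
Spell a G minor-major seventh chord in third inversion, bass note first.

The chord tones are G–Bb–D–F#. With the seventh (F#) lowest for third inversion: F#, G, Bb, D.

F#, G, Bb, D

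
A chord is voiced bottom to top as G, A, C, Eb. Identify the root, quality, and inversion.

A half-diminished seventh, third inversion

The distinct note names are G, A, C, Eb. Stacked in thirds they read A–C–Eb–G, which is a half-diminished seventh chord on A.
G is the seventh of A half-diminished seventh; seventh in the bass means third inversion (figured bass 4/2).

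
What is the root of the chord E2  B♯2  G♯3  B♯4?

E

E, B#, G# are the tones of an E augmented triad (E–G#–B#), making E the root.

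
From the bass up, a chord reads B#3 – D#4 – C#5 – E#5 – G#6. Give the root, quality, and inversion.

Reducing to letter names: B#, D#, C#, E#, G#. These stack in thirds as C#–E#–G#–B#–D# — a C# major ninth chord.
The lowest note is B#, the seventh of the chord, so this is third inversion.

C# major ninth, third inversion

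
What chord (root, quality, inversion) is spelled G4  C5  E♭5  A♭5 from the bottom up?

The distinct note names are G, C, Eb, Ab. Stacked in thirds they read Ab–C–Eb–G, which is a major seventh chord on Ab.
G is the seventh of Ab major seventh; seventh in the bass means third inversion (figured bass 4/2).

Ab major seventh, third inversion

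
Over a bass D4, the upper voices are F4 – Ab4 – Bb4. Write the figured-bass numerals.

The notes D, F, Ab, Bb stack in thirds as Bb–D–F–Ab — a Bb dominant seventh chord. The bass D is the third, so this is first inversion: figured 6/5.

6/5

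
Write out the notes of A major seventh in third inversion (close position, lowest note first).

A major seventh is A–C#–E–G#. Third inversion puts the seventh (G#) in the bass, with the remaining tones above: G#, A, C#, E.

G#, A, C#, E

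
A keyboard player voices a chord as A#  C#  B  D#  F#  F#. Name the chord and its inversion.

Reducing to letter names: A#, C#, B, D#, F#. These stack in thirds as B–D#–F#–A#–C# — a B major ninth chord.
A# is the seventh of B major ninth; seventh in the bass means third inversion.

B major ninth, third inversion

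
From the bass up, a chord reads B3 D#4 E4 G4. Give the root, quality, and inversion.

E minor-major seventh, second inversion

The distinct note names are B, D#, E, G. Stacked in thirds they read E–G–B–D#, which is a minor-major seventh chord on E.
With the fifth (B) in the bass, the chord is in second inversion (figured bass 4/3).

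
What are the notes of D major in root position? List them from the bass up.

D, F#, A

Spelling D major: D–F#–A. In root position the root is bass, giving D, F#, A from the bottom.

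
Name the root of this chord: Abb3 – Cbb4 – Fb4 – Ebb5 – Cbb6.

Fb

Reordering Abb, Cbb, Fb, Ebb into stacked thirds gives Fb–Abb–Cbb–Ebb; the bottom of that stack, Fb, is the root.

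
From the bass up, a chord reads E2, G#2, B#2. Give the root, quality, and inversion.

The pitch classes E, G#, B# arrange in thirds as E–G#–B#: an E augmented triad.
With the root (E) in the bass, the chord is in root position (figured bass 5/3).

E augmented, root position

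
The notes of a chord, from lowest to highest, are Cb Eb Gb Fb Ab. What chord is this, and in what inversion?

Fb major ninth, second inversion

The distinct note names are Cb, Eb, Gb, Fb, Ab. Stacked in thirds they read Fb–Ab–Cb–Eb–Gb, which is a major ninth chord on Fb.
Cb is the fifth of Fb major ninth; fifth in the bass means second inversion.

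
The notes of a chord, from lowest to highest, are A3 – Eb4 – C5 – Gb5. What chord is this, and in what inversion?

The pitch classes A, Eb, C, Gb arrange in thirds as A–C–Eb–Gb: an A diminished seventh chord.
A is the root of A diminished seventh; root in the bass means root position (figured bass 7).

A diminished seventh, root position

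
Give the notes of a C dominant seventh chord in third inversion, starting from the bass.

The chord tones are C–E–G–Bb. With the seventh (Bb) lowest for third inversion: Bb, C, E, G.

Bb, C, E, G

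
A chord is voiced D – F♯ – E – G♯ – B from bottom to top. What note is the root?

E

The distinct letter names are D, F#, E, G#, B. Arranged as a stack of thirds they read E–G#–B–D–F#, so E is the root (an E dominant ninth chord).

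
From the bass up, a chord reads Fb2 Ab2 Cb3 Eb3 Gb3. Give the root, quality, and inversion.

The distinct note names are Fb, Ab, Cb, Eb, Gb. Stacked in thirds they read Fb–Ab–Cb–Eb–Gb, which is a major ninth chord on Fb.
Fb is the root of Fb major ninth; root in the bass means root position.

Fb major ninth, root position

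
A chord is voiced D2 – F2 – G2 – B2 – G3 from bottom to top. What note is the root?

G

Reordering D, F, G, B into stacked thirds gives G–B–D–F; the bottom of that stack, G, is the root.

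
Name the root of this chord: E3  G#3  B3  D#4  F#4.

The distinct letter names are E, G#, B, D#, F#. Arranged as a stack of thirds they read E–G#–B–D#–F#, so E is the root (an E major ninth chord).

E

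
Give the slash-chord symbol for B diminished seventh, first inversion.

Bdim7/D

First inversion of B diminished seventh has the third (D) in the bass. As a slash chord: Bdim7/D.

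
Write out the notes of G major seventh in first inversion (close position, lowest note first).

G major seventh is G–B–D–F#. First inversion puts the third (B) in the bass, with the remaining tones above: B, D, F#, G.

B, D, F#, G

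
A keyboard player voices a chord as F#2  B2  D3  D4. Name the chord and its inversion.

B minor, second inversion

The distinct note names are F#, B, D. Stacked in thirds they read B–D–F#, which is a minor triad on B.
The lowest note is F#, the fifth of the chord, so this is second inversion (figured bass 6/4).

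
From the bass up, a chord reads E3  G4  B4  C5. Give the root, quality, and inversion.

The distinct note names are E, G, B, C. Stacked in thirds they read C–E–G–B, which is a major seventh chord on C.
With the third (E) in the bass, the chord is in first inversion (figured bass 6/5).

C major seventh, first inversion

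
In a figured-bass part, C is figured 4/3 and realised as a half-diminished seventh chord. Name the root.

The figures 4/3 mean the fifth of the chord is in the bass. If C is the fifth of a half-diminished seventh chord, the root is F# (chord tones F#–A–C–E).

F#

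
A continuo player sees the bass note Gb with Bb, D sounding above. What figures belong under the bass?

The notes Gb, Bb, D stack in thirds as Gb–Bb–D — a Gb augmented triad. The bass Gb is the root, so this is root position: figured 5/3.

5/3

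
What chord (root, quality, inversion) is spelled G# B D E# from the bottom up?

Reducing to letter names: G#, B, D, E#. These stack in thirds as E#–G#–B–D — an E# diminished seventh chord.
With the third (G#) in the bass, the chord is in first inversion (figured bass 6/5).

E# diminished seventh, first inversion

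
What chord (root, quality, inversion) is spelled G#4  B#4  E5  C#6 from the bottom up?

The pitch classes G#, B#, E, C# arrange in thirds as C#–E–G#–B#: a C# minor-major seventh chord.
The lowest note is G#, the fifth of the chord, so this is second inversion (figured bass 4/3).

C# minor-major seventh, second inversion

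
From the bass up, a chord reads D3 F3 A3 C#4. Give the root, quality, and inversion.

The pitch classes D, F, A, C# arrange in thirds as D–F–A–C#: a D minor-major seventh chord.
The lowest note is D, the root of the chord, so this is root position (figured bass 7).

D minor-major seventh, root position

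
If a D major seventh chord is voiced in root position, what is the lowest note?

D

In root position the root is lowest. For D major seventh (D–F#–A–C#) that is D.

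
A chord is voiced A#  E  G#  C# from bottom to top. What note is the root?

A#

The distinct letter names are A#, E, G#, C#. Arranged as a stack of thirds they read A#–C#–E–G#, so A# is the root (an A# half-diminished seventh chord).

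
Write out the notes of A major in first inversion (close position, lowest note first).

The chord tones are A–C#–E. With the third (C#) lowest for first inversion: C#, E, A.

C#, E, A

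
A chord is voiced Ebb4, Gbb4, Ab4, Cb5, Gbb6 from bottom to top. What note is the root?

The distinct letter names are Ebb, Gbb, Ab, Cb. Arranged as a stack of thirds they read Ab–Cb–Ebb–Gbb, so Ab is the root (an Ab diminished seventh chord).

Ab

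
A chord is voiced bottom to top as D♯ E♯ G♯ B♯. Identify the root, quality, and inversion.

Reducing to letter names: D#, E#, G#, B#. These stack in thirds as E#–G#–B#–D# — an E# minor seventh chord.
With the seventh (D#) in the bass, the chord is in third inversion (figured bass 4/2).

E# minor seventh, third inversion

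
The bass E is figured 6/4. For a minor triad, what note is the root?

A

The figures 6/4 mean the fifth of the chord is in the bass. If E is the fifth of a minor triad, the root is A (chord tones A–C–E).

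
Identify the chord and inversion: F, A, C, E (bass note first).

The pitch classes F, A, C, E arrange in thirds as F–A–C–E: an F major seventh chord.
With the root (F) in the bass, the chord is in root position (figured bass 7).

F major seventh, root position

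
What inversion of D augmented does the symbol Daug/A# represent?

Daug/A# means D augmented with A# in the bass. A# is the fifth of D augmented (D–F#–A#), so this is second inversion.

second inversion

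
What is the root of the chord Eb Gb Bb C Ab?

Eb, Gb, Bb, C, Ab are the tones of an Ab dominant ninth chord (Ab–C–Eb–Gb–Bb), making Ab the root.

Ab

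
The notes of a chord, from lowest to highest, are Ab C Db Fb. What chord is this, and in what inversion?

The pitch classes Ab, C, Db, Fb arrange in thirds as Db–Fb–Ab–C: a Db minor-major seventh chord.
With the fifth (Ab) in the bass, the chord is in second inversion (figured bass 4/3).

Db minor-major seventh, second inversion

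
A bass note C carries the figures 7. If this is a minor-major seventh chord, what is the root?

C

The figures 7 mean the root of the chord is in the bass. If C is the root of a minor-major seventh chord, the root is C (chord tones C–Eb–G–B).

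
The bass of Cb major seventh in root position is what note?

The root of Cb major seventh (Cb–Eb–Gb–Bb) is Cb; that is the bass in root position.

Cb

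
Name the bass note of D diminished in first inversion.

D diminished is D–F–Ab. First inversion places the third in the bass: F.

F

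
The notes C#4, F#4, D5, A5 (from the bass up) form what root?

D

The distinct letter names are C#, F#, D, A. Arranged as a stack of thirds they read D–F#–A–C#, so D is the root (a D major seventh chord).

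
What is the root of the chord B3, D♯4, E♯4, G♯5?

E#

B, D#, E#, G# are the tones of an E# half-diminished seventh chord (E#–G#–B–D#), making E# the root.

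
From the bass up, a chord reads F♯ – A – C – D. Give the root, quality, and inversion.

D dominant seventh, first inversion

The pitch classes F#, A, C, D arrange in thirds as D–F#–A–C: a D dominant seventh chord.
With the third (F#) in the bass, the chord is in first inversion (figured bass 6/5).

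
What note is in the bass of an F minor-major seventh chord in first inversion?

Ab

The third of F minor-major seventh (F–Ab–C–E) is Ab; that is the bass in first inversion.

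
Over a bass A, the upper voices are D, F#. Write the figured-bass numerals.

6/4

The notes A, D, F# stack in thirds as D–F#–A — a D major triad. The bass A is the fifth, so this is second inversion: figured 6/4.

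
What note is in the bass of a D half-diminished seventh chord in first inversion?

D half-diminished seventh is D–F–Ab–C. First inversion places the third in the bass: F.

F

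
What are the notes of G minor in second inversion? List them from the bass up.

The chord tones are G–Bb–D. With the fifth (D) lowest for second inversion: D, G, Bb.

D, G, Bb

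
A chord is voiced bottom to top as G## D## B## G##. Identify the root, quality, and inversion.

G## major, root position

The distinct note names are G##, D##, B##. Stacked in thirds they read G##–B##–D##, which is a major triad on G##.
G## is the root of G## major; root in the bass means root position (figured bass 5/3).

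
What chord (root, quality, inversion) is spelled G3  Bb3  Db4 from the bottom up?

G diminished, root position

The pitch classes G, Bb, Db arrange in thirds as G–Bb–Db: a G diminished triad.
G is the root of G diminished; root in the bass means root position (figured bass 5/3).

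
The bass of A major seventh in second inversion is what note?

In second inversion the fifth is lowest. For A major seventh (A–C#–E–G#) that is E.

E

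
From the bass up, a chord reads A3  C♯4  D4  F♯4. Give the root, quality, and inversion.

Reducing to letter names: A, C#, D, F#. These stack in thirds as D–F#–A–C# — a D major seventh chord.
A is the fifth of D major seventh; fifth in the bass means second inversion (figured bass 4/3).

D major seventh, second inversion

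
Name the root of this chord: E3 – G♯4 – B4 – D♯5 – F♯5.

E

Reordering E, G#, B, D#, F# into stacked thirds gives E–G#–B–D#–F#; the bottom of that stack, E, is the root.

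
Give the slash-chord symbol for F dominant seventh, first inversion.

F7/A

First inversion of F dominant seventh has the third (A) in the bass. As a slash chord: F7/A.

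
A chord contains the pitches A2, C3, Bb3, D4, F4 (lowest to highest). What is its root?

Bb

The distinct letter names are A, C, Bb, D, F. Arranged as a stack of thirds they read Bb–D–F–A–C, so Bb is the root (a Bb major ninth chord).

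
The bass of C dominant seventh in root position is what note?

In root position the root is lowest. For C dominant seventh (C–E–G–Bb) that is C.

C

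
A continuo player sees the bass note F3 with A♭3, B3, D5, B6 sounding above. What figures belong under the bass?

4/3

The notes F, Ab, B, D stack in thirds as B–D–F–Ab — a B diminished seventh chord. The bass F is the fifth, so this is second inversion: figured 4/3.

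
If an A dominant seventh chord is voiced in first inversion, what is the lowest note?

In first inversion the third is lowest. For A dominant seventh (A–C#–E–G) that is C#.

C#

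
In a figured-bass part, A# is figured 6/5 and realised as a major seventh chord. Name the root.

The figures 6/5 mean the third of the chord is in the bass. If A# is the third of a major seventh chord, the root is F# (chord tones F#–A#–C#–E#).

F#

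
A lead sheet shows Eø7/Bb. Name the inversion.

Eø7/Bb means E half-diminished seventh with Bb in the bass. Bb is the fifth of E half-diminished seventh (E–G–Bb–D), so this is second inversion.

second inversion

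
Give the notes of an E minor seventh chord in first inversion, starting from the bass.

G, B, D, E

E minor seventh is E–G–B–D. First inversion puts the third (G) in the bass, with the remaining tones above: G, B, D, E.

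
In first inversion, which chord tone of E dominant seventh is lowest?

The third of E dominant seventh (E–G#–B–D) is G#; that is the bass in first inversion.

G#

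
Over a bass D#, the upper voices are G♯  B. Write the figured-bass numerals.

6/4

The notes D#, G#, B stack in thirds as G#–B–D# — a G# minor triad. The bass D# is the fifth, so this is second inversion: figured 6/4.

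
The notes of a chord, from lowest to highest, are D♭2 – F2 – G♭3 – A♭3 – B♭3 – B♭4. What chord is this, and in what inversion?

Gb major ninth, second inversion

The pitch classes Db, F, Gb, Ab, Bb arrange in thirds as Gb–Bb–Db–F–Ab: a Gb major ninth chord.
With the fifth (Db) in the bass, the chord is in second inversion.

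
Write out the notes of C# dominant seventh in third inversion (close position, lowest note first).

B, C#, E#, G#

The chord tones are C#–E#–G#–B. With the seventh (B) lowest for third inversion: B, C#, E#, G#.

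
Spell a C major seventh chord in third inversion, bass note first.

C major seventh is C–E–G–B. Third inversion puts the seventh (B) in the bass, with the remaining tones above: B, C, E, G.

B, C, E, G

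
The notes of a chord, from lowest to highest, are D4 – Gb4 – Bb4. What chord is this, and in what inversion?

The pitch classes D, Gb, Bb arrange in thirds as Gb–Bb–D: a Gb augmented triad.
D is the fifth of Gb augmented; fifth in the bass means second inversion (figured bass 6/4).

Gb augmented, second inversion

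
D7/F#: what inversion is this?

D7/F# means D dominant seventh with F# in the bass. F# is the third of D dominant seventh (D–F#–A–C), so this is first inversion.

first inversion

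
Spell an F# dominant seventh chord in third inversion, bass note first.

E, F#, A#, C#

Spelling F# dominant seventh: F#–A#–C#–E. In third inversion the seventh is bass, giving E, F#, A#, C# from the bottom.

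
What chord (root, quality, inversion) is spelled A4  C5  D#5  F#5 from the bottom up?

The pitch classes A, C, D#, F# arrange in thirds as D#–F#–A–C: a D# diminished seventh chord.
The lowest note is A, the fifth of the chord, so this is second inversion (figured bass 4/3).

D# diminished seventh, second inversion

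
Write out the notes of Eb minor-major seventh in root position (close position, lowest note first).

Spelling Eb minor-major seventh: Eb–Gb–Bb–D. In root position the root is bass, giving Eb, Gb, Bb, D from the bottom.

Eb, Gb, Bb, D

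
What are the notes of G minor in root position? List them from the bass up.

G, Bb, D

G minor is G–Bb–D. Root position puts the root (G) in the bass, with the remaining tones above: G, Bb, D.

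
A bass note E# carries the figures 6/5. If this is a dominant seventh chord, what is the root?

C#

The figures 6/5 mean the third of the chord is in the bass. If E# is the third of a dominant seventh chord, the root is C# (chord tones C#–E#–G#–B).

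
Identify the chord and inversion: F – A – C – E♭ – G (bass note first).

The pitch classes F, A, C, Eb, G arrange in thirds as F–A–C–Eb–G: an F dominant ninth chord.
With the root (F) in the bass, the chord is in root position.

F dominant ninth, root position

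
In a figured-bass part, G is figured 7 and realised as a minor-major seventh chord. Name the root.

The figures 7 mean the root of the chord is in the bass. If G is the root of a minor-major seventh chord, the root is G (chord tones G–Bb–D–F#).

G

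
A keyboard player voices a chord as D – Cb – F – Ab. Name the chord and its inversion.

The pitch classes D, Cb, F, Ab arrange in thirds as D–F–Ab–Cb: a D diminished seventh chord.
D is the root of D diminished seventh; root in the bass means root position (figured bass 7).

D diminished seventh, root position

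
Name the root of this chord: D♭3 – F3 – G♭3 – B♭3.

Gb

Reordering Db, F, Gb, Bb into stacked thirds gives Gb–Bb–Db–F; the bottom of that stack, Gb, is the root.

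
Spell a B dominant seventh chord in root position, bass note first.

B, D#, F#, A

B dominant seventh is B–D#–F#–A. Root position puts the root (B) in the bass, with the remaining tones above: B, D#, F#, A.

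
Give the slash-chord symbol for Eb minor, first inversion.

Ebm/Gb

First inversion of Eb minor has the third (Gb) in the bass. As a slash chord: Ebm/Gb.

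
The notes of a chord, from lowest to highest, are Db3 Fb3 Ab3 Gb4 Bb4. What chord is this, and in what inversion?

Gb dominant ninth, second inversion

The distinct note names are Db, Fb, Ab, Gb, Bb. Stacked in thirds they read Gb–Bb–Db–Fb–Ab, which is a dominant ninth chord on Gb.
Db is the fifth of Gb dominant ninth; fifth in the bass means second inversion.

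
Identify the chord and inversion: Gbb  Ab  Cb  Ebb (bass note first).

Ab diminished seventh, third inversion

The distinct note names are Gbb, Ab, Cb, Ebb. Stacked in thirds they read Ab–Cb–Ebb–Gbb, which is a diminished seventh chord on Ab.
With the seventh (Gbb) in the bass, the chord is in third inversion (figured bass 4/2).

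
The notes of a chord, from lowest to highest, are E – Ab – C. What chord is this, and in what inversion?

Ab augmented, second inversion

The distinct note names are E, Ab, C. Stacked in thirds they read Ab–C–E, which is an augmented triad on Ab.
E is the fifth of Ab augmented; fifth in the bass means second inversion (figured bass 6/4).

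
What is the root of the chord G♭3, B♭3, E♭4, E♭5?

Reordering Gb, Bb, Eb into stacked thirds gives Eb–Gb–Bb; the bottom of that stack, Eb, is the root.

Eb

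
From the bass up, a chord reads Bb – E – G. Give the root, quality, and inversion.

E diminished, second inversion

The pitch classes Bb, E, G arrange in thirds as E–G–Bb: an E diminished triad.
Bb is the fifth of E diminished; fifth in the bass means second inversion (figured bass 6/4).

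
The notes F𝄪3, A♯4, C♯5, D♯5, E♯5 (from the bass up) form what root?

D#

F##, A#, C#, D#, E# are the tones of a D# dominant ninth chord (D#–F##–A#–C#–E#), making D# the root.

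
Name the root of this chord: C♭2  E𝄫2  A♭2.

Ab

Cb, Ebb, Ab are the tones of an Ab diminished triad (Ab–Cb–Ebb), making Ab the root.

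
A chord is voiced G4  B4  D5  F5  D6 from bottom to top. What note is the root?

G

Reordering G, B, D, F into stacked thirds gives G–B–D–F; the bottom of that stack, G, is the root.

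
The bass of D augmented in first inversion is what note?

D augmented is D–F#–A#. First inversion places the third in the bass: F#.

F#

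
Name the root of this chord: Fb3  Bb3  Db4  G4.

G

Fb, Bb, Db, G are the tones of a G diminished seventh chord (G–Bb–Db–Fb), making G the root.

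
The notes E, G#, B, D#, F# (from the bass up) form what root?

The distinct letter names are E, G#, B, D#, F#. Arranged as a stack of thirds they read E–G#–B–D#–F#, so E is the root (an E major ninth chord).

E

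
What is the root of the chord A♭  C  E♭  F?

Ab, C, Eb, F are the tones of an F minor seventh chord (F–Ab–C–Eb), making F the root.

F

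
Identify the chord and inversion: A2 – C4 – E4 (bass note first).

The pitch classes A, C, E arrange in thirds as A–C–E: an A minor triad.
The lowest note is A, the root of the chord, so this is root position (figured bass 5/3).

A minor, root position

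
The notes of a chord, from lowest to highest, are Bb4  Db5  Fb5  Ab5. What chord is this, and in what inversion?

The distinct note names are Bb, Db, Fb, Ab. Stacked in thirds they read Bb–Db–Fb–Ab, which is a half-diminished seventh chord on Bb.
The lowest note is Bb, the root of the chord, so this is root position (figured bass 7).

Bb half-diminished seventh, root position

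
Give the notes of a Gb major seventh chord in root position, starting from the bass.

Gb, Bb, Db, F

The chord tones are Gb–Bb–Db–F. With the root (Gb) lowest for root position: Gb, Bb, Db, F.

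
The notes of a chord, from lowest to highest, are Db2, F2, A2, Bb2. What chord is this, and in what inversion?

Reducing to letter names: Db, F, A, Bb. These stack in thirds as Bb–Db–F–A — a Bb minor-major seventh chord.
With the third (Db) in the bass, the chord is in first inversion (figured bass 6/5).

Bb minor-major seventh, first inversion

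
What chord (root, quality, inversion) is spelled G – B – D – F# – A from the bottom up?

G major ninth, root position

The distinct note names are G, B, D, F#, A. Stacked in thirds they read G–B–D–F#–A, which is a major ninth chord on G.
With the root (G) in the bass, the chord is in root position.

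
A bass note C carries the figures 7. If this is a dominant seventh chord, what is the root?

The figures 7 mean the root of the chord is in the bass. If C is the root of a dominant seventh chord, the root is C (chord tones C–E–G–Bb).

C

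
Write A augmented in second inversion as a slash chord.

Aaug/E#

Second inversion of A augmented has the fifth (E#) in the bass. As a slash chord: Aaug/E#.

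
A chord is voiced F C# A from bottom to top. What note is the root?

F

Reordering F, C#, A into stacked thirds gives F–A–C#; the bottom of that stack, F, is the root.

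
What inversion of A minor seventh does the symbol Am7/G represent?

third inversion

Am7/G means A minor seventh with G in the bass. G is the seventh of A minor seventh (A–C–E–G), so this is third inversion.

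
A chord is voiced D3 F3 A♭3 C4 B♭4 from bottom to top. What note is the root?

Reordering D, F, Ab, C, Bb into stacked thirds gives Bb–D–F–Ab–C; the bottom of that stack, Bb, is the root.

Bb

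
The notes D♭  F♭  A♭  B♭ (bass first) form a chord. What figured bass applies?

The notes Db, Fb, Ab, Bb stack in thirds as Bb–Db–Fb–Ab — a Bb half-diminished seventh chord. The bass Db is the third, so this is first inversion: figured 6/5.

6/5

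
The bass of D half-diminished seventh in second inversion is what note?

Ab

In second inversion the fifth is lowest. For D half-diminished seventh (D–F–Ab–C) that is Ab.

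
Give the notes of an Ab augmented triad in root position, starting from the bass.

Ab, C, E

The chord tones are Ab–C–E. With the root (Ab) lowest for root position: Ab, C, E.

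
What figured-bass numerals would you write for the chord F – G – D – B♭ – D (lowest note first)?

4/2

The notes F, G, D, Bb stack in thirds as G–Bb–D–F — a G minor seventh chord. The bass F is the seventh, so this is third inversion: figured 4/2.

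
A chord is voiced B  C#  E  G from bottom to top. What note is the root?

B, C#, E, G are the tones of a C# half-diminished seventh chord (C#–E–G–B), making C# the root.

C#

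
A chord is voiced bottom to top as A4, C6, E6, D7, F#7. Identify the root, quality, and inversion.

The pitch classes A, C, E, D, F# arrange in thirds as D–F#–A–C–E: a D dominant ninth chord.
A is the fifth of D dominant ninth; fifth in the bass means second inversion.

D dominant ninth, second inversion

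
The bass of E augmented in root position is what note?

The root of E augmented (E–G#–B#) is E; that is the bass in root position.

E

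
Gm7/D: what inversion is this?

second inversion

Gm7/D means G minor seventh with D in the bass. D is the fifth of G minor seventh (G–Bb–D–F), so this is second inversion.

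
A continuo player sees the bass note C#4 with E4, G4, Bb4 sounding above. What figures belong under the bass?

7

The notes C#, E, G, Bb stack in thirds as C#–E–G–Bb — a C# diminished seventh chord. The bass C# is the root, so this is root position: figured 7.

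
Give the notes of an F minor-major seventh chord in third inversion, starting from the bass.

E, F, Ab, C

Spelling F minor-major seventh: F–Ab–C–E. In third inversion the seventh is bass, giving E, F, Ab, C from the bottom.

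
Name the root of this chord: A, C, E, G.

A

A, C, E, G are the tones of an A minor seventh chord (A–C–E–G), making A the root.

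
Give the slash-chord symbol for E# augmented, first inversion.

E#aug/G##

First inversion of E# augmented has the third (G##) in the bass. As a slash chord: E#aug/G##.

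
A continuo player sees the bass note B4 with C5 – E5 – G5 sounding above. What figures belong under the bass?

The notes B, C, E, G stack in thirds as C–E–G–B — a C major seventh chord. The bass B is the seventh, so this is third inversion: figured 4/2.

4/2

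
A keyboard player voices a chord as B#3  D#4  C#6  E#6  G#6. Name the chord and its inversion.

C# major ninth, third inversion

The pitch classes B#, D#, C#, E#, G# arrange in thirds as C#–E#–G#–B#–D#: a C# major ninth chord.
The lowest note is B#, the seventh of the chord, so this is third inversion.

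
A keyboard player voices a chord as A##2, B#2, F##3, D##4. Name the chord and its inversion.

Reducing to letter names: A##, B#, F##, D##. These stack in thirds as B#–D##–F##–A## — a B# major seventh chord.
The lowest note is A##, the seventh of the chord, so this is third inversion (figured bass 4/2).

B# major seventh, third inversion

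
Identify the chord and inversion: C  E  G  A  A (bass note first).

A minor seventh, first inversion

Reducing to letter names: C, E, G, A. These stack in thirds as A–C–E–G — an A minor seventh chord.
The lowest note is C, the third of the chord, so this is first inversion (figured bass 6/5).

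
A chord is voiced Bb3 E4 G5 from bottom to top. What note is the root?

Reordering Bb, E, G into stacked thirds gives E–G–Bb; the bottom of that stack, E, is the root.

E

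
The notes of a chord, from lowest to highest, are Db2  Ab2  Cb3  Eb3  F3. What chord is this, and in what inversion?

Db dominant ninth, root position

The pitch classes Db, Ab, Cb, Eb, F arrange in thirds as Db–F–Ab–Cb–Eb: a Db dominant ninth chord.
Db is the root of Db dominant ninth; root in the bass means root position.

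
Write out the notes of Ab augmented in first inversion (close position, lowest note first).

C, E, Ab

Ab augmented is Ab–C–E. First inversion puts the third (C) in the bass, with the remaining tones above: C, E, Ab.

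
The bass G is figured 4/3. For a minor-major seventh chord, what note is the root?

The figures 4/3 mean the fifth of the chord is in the bass. If G is the fifth of a minor-major seventh chord, the root is C (chord tones C–Eb–G–B).

C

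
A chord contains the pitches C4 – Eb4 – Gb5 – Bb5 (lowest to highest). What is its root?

C

C, Eb, Gb, Bb are the tones of a C half-diminished seventh chord (C–Eb–Gb–Bb), making C the root.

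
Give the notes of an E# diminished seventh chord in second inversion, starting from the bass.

Spelling E# diminished seventh: E#–G#–B–D. In second inversion the fifth is bass, giving B, D, E#, G# from the bottom.

B, D, E#, G#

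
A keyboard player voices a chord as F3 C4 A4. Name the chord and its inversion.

F major, root position

Reducing to letter names: F, C, A. These stack in thirds as F–A–C — an F major triad.
F is the root of F major; root in the bass means root position (figured bass 5/3).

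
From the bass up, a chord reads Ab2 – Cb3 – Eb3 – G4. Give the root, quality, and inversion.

The pitch classes Ab, Cb, Eb, G arrange in thirds as Ab–Cb–Eb–G: an Ab minor-major seventh chord.
With the root (Ab) in the bass, the chord is in root position (figured bass 7).

Ab minor-major seventh, root position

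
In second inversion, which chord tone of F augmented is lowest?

C#

In second inversion the fifth is lowest. For F augmented (F–A–C#) that is C#.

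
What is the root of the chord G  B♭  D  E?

E

Reordering G, Bb, D, E into stacked thirds gives E–G–Bb–D; the bottom of that stack, E, is the root.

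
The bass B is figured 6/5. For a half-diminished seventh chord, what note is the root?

The figures 6/5 mean the third of the chord is in the bass. If B is the third of a half-diminished seventh chord, the root is G# (chord tones G#–B–D–F#).

G#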